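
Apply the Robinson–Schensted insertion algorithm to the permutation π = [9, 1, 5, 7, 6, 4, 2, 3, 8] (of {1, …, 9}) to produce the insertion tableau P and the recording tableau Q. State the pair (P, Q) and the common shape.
P = [1, 2, 3, 8] / [4, 6] / [5] / [7] / [9];  Q = [1, 3, 4, 9] / [2, 8] / [5] / [6] / [7];  common shape = (4, 2, 1, 1, 1)

Row-insert the values π_1, π_2, … into P one at a time, bumping the leftmost entry strictly greater than the inserted value down to the next row. The recording tableau Q records, in position (i, j), the step at which that cell was added to P.
  Insert 9 (step 1): P = [9];  Q = [1]
  Insert 1 (step 2): P = [1] / [9];  Q = [1] / [2]
  Insert 5 (step 3): P = [1, 5] / [9];  Q = [1, 3] / [2]
  Insert 7 (step 4): P = [1, 5, 7] / [9];  Q = [1, 3, 4] / [2]
  Insert 6 (step 5): P = [1, 5, 6] / [7] / [9];  Q = [1, 3, 4] / [2] / [5]
  Insert 4 (step 6): P = [1, 4, 6] / [5] / [7] / [9];  Q = [1, 3, 4] / [2] / [5] / [6]
  Insert 2 (step 7): P = [1, 2, 6] / [4] / [5] / [7] / [9];  Q = [1, 3, 4] / [2] / [5] / [6] / [7]
  Insert 3 (step 8): P = [1, 2, 3] / [4, 6] / [5] / [7] / [9];  Q = [1, 3, 4] / [2, 8] / [5] / [6] / [7]
  Insert 8 (step 9): P = [1, 2, 3, 8] / [4, 6] / [5] / [7] / [9];  Q = [1, 3, 4, 9] / [2, 8] / [5] / [6] / [7]
Final shape: (4, 2, 1, 1, 1).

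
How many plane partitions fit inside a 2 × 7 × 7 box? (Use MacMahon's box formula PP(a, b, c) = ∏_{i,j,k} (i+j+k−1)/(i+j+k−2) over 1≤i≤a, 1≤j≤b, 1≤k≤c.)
PP(2, 7, 7) = 2760615

Evaluate the triple product over i = 1..2, j = 1..7, k = 1..7. The factors are (2/1) · (3/2) · (4/3) · (5/4) · (6/5) · (7/6) · (8/7) · (3/2) · … (98 factors total). The numerators and denominators telescope so the product is an integer; carrying out the multiplication exactly gives PP(2, 7, 7) = 2760615.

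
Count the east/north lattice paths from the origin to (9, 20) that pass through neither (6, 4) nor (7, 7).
Number of paths = 9539355

Inclusion–exclusion. Total paths: C(29, 9) = 10015005. Through P₁: C(10, 6)·C(19, 3) = 203490. Through P₂: C(14, 7)·C(15, 2) = 360360. Since P₁ is strictly southwest of P₂, a monotone path through both must visit P₁ then P₂; paths through both = C(10, 6)·C(4, 1)·C(15, 2) = 88200. Avoid both = 10015005 − 203490 − 360360 + 88200 = 9539355.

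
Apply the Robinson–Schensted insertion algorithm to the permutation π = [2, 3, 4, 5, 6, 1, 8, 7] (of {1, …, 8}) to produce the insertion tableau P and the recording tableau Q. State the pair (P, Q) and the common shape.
P = [1, 3, 4, 5, 6, 7] / [2, 8];  Q = [1, 2, 3, 4, 5, 7] / [6, 8];  common shape = (6, 2)

Row-insert the values π_1, π_2, … into P one at a time, bumping the leftmost entry strictly greater than the inserted value down to the next row. The recording tableau Q records, in position (i, j), the step at which that cell was added to P.
  Insert 2 (step 1): P = [2];  Q = [1]
  Insert 3 (step 2): P = [2, 3];  Q = [1, 2]
  Insert 4 (step 3): P = [2, 3, 4];  Q = [1, 2, 3]
  Insert 5 (step 4): P = [2, 3, 4, 5];  Q = [1, 2, 3, 4]
  Insert 6 (step 5): P = [2, 3, 4, 5, 6];  Q = [1, 2, 3, 4, 5]
  Insert 1 (step 6): P = [1, 3, 4, 5, 6] / [2];  Q = [1, 2, 3, 4, 5] / [6]
  Insert 8 (step 7): P = [1, 3, 4, 5, 6, 8] / [2];  Q = [1, 2, 3, 4, 5, 7] / [6]
  Insert 7 (step 8): P = [1, 3, 4, 5, 6, 7] / [2, 8];  Q = [1, 2, 3, 4, 5, 7] / [6, 8]
Final shape: (6, 2).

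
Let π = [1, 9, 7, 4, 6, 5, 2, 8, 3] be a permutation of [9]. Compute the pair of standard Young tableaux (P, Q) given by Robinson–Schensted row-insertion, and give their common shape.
P = [1, 2, 3, 8] / [4, 5] / [6] / [7] / [9];  Q = [1, 2, 5, 8] / [3, 9] / [4] / [6] / [7];  common shape = (4, 2, 1, 1, 1)

Row-insert the values π_1, π_2, … into P one at a time, bumping the leftmost entry strictly greater than the inserted value down to the next row. The recording tableau Q records, in position (i, j), the step at which that cell was added to P.
  Insert 1 (step 1): P = [1];  Q = [1]
  Insert 9 (step 2): P = [1, 9];  Q = [1, 2]
  Insert 7 (step 3): P = [1, 7] / [9];  Q = [1, 2] / [3]
  Insert 4 (step 4): P = [1, 4] / [7] / [9];  Q = [1, 2] / [3] / [4]
  Insert 6 (step 5): P = [1, 4, 6] / [7] / [9];  Q = [1, 2, 5] / [3] / [4]
  Insert 5 (step 6): P = [1, 4, 5] / [6] / [7] / [9];  Q = [1, 2, 5] / [3] / [4] / [6]
  Insert 2 (step 7): P = [1, 2, 5] / [4] / [6] / [7] / [9];  Q = [1, 2, 5] / [3] / [4] / [6] / [7]
  Insert 8 (step 8): P = [1, 2, 5, 8] / [4] / [6] / [7] / [9];  Q = [1, 2, 5, 8] / [3] / [4] / [6] / [7]
  Insert 3 (step 9): P = [1, 2, 3, 8] / [4, 5] / [6] / [7] / [9];  Q = [1, 2, 5, 8] / [3, 9] / [4] / [6] / [7]
Final shape: (4, 2, 1, 1, 1).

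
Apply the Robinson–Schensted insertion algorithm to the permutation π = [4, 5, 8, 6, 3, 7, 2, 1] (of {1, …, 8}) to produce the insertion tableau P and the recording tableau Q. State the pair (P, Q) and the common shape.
P = [1, 5, 6, 7] / [2] / [3] / [4] / [8];  Q = [1, 2, 3, 6] / [4] / [5] / [7] / [8];  common shape = (4, 1, 1, 1, 1)

Row-insert the values π_1, π_2, … into P one at a time, bumping the leftmost entry strictly greater than the inserted value down to the next row. The recording tableau Q records, in position (i, j), the step at which that cell was added to P.
  Insert 4 (step 1): P = [4];  Q = [1]
  Insert 5 (step 2): P = [4, 5];  Q = [1, 2]
  Insert 8 (step 3): P = [4, 5, 8];  Q = [1, 2, 3]
  Insert 6 (step 4): P = [4, 5, 6] / [8];  Q = [1, 2, 3] / [4]
  Insert 3 (step 5): P = [3, 5, 6] / [4] / [8];  Q = [1, 2, 3] / [4] / [5]
  Insert 7 (step 6): P = [3, 5, 6, 7] / [4] / [8];  Q = [1, 2, 3, 6] / [4] / [5]
  Insert 2 (step 7): P = [2, 5, 6, 7] / [3] / [4] / [8];  Q = [1, 2, 3, 6] / [4] / [5] / [7]
  Insert 1 (step 8): P = [1, 5, 6, 7] / [2] / [3] / [4] / [8];  Q = [1, 2, 3, 6] / [4] / [5] / [7] / [8]
Final shape: (4, 1, 1, 1, 1).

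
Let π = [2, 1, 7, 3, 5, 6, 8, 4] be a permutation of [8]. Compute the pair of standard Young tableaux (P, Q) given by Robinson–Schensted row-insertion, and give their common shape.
P = [1, 3, 4, 6, 8] / [2, 5] / [7];  Q = [1, 3, 5, 6, 7] / [2, 4] / [8];  common shape = (5, 2, 1)

Row-insert the values π_1, π_2, … into P one at a time, bumping the leftmost entry strictly greater than the inserted value down to the next row. The recording tableau Q records, in position (i, j), the step at which that cell was added to P.
  Insert 2 (step 1): P = [2];  Q = [1]
  Insert 1 (step 2): P = [1] / [2];  Q = [1] / [2]
  Insert 7 (step 3): P = [1, 7] / [2];  Q = [1, 3] / [2]
  Insert 3 (step 4): P = [1, 3] / [2, 7];  Q = [1, 3] / [2, 4]
  Insert 5 (step 5): P = [1, 3, 5] / [2, 7];  Q = [1, 3, 5] / [2, 4]
  Insert 6 (step 6): P = [1, 3, 5, 6] / [2, 7];  Q = [1, 3, 5, 6] / [2, 4]
  Insert 8 (step 7): P = [1, 3, 5, 6, 8] / [2, 7];  Q = [1, 3, 5, 6, 7] / [2, 4]
  Insert 4 (step 8): P = [1, 3, 4, 6, 8] / [2, 5] / [7];  Q = [1, 3, 5, 6, 7] / [2, 4] / [8]
Final shape: (5, 2, 1).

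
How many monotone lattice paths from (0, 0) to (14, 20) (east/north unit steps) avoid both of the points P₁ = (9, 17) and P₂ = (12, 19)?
Number of paths = 887375765

Inclusion–exclusion. Total paths: C(34, 14) = 1391975640. Through P₁: C(26, 9)·C(8, 5) = 174974800. Through P₂: C(31, 12)·C(3, 2) = 423361575. Since P₁ is strictly southwest of P₂, a monotone path through both must visit P₁ then P₂; paths through both = C(26, 9)·C(5, 3)·C(3, 2) = 93736500. Avoid both = 1391975640 − 174974800 − 423361575 + 93736500 = 887375765.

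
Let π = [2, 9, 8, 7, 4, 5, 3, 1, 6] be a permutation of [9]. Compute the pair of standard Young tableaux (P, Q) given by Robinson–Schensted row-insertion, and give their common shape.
P = [1, 3, 5, 6] / [2] / [4] / [7] / [8] / [9];  Q = [1, 2, 6, 9] / [3] / [4] / [5] / [7] / [8];  common shape = (4, 1, 1, 1, 1, 1)

Row-insert the values π_1, π_2, … into P one at a time, bumping the leftmost entry strictly greater than the inserted value down to the next row. The recording tableau Q records, in position (i, j), the step at which that cell was added to P.
  Insert 2 (step 1): P = [2];  Q = [1]
  Insert 9 (step 2): P = [2, 9];  Q = [1, 2]
  Insert 8 (step 3): P = [2, 8] / [9];  Q = [1, 2] / [3]
  Insert 7 (step 4): P = [2, 7] / [8] / [9];  Q = [1, 2] / [3] / [4]
  Insert 4 (step 5): P = [2, 4] / [7] / [8] / [9];  Q = [1, 2] / [3] / [4] / [5]
  Insert 5 (step 6): P = [2, 4, 5] / [7] / [8] / [9];  Q = [1, 2, 6] / [3] / [4] / [5]
  Insert 3 (step 7): P = [2, 3, 5] / [4] / [7] / [8] / [9];  Q = [1, 2, 6] / [3] / [4] / [5] / [7]
  Insert 1 (step 8): P = [1, 3, 5] / [2] / [4] / [7] / [8] / [9];  Q = [1, 2, 6] / [3] / [4] / [5] / [7] / [8]
  Insert 6 (step 9): P = [1, 3, 5, 6] / [2] / [4] / [7] / [8] / [9];  Q = [1, 2, 6, 9] / [3] / [4] / [5] / [7] / [8]
Final shape: (4, 1, 1, 1, 1, 1).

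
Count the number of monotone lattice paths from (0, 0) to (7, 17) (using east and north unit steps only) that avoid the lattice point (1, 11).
Number of paths = 335016

Total paths from (0, 0) to (7, 17): C(24, 7) = 346104. Paths through (1, 11): (paths (0, 0) → (1, 11)) × (paths (1, 11) → (7, 17)) = C(12, 1) · C(12, 6) = 12 · 924 = 11088. Avoidance count = 346104 − 11088 = 335016.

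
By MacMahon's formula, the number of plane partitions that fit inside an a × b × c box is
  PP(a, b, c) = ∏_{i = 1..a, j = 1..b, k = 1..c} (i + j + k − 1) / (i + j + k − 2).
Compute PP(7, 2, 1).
PP(7, 2, 1) = 36

Evaluate the triple product over i = 1..7, j = 1..2, k = 1..1. The factors are (2/1) · (3/2) · (3/2) · (4/3) · (4/3) · (5/4) · (5/4) · (6/5) · … (14 factors total). The numerators and denominators telescope so the product is an integer; carrying out the multiplication exactly gives PP(7, 2, 1) = 36.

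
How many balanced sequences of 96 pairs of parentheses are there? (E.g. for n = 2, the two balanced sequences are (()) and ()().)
C_96 = 3721443204405954385563870541379246659709506697378694300

These balanced parentheses are counted by the Catalan number C_n = (1/(n + 1)) · C(2n, n). For n = 96: C_96 = (1/97) · C(192, 96) = 360979990827377575399695442513786925991822149645733347100/97 = 3721443204405954385563870541379246659709506697378694300.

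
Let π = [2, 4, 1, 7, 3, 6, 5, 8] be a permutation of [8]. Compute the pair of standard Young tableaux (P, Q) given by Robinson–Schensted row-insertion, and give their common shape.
P = [1, 3, 5, 8] / [2, 4, 6] / [7];  Q = [1, 2, 4, 8] / [3, 5, 6] / [7];  common shape = (4, 3, 1)

Row-insert the values π_1, π_2, … into P one at a time, bumping the leftmost entry strictly greater than the inserted value down to the next row. The recording tableau Q records, in position (i, j), the step at which that cell was added to P.
  Insert 2 (step 1): P = [2];  Q = [1]
  Insert 4 (step 2): P = [2, 4];  Q = [1, 2]
  Insert 1 (step 3): P = [1, 4] / [2];  Q = [1, 2] / [3]
  Insert 7 (step 4): P = [1, 4, 7] / [2];  Q = [1, 2, 4] / [3]
  Insert 3 (step 5): P = [1, 3, 7] / [2, 4];  Q = [1, 2, 4] / [3, 5]
  Insert 6 (step 6): P = [1, 3, 6] / [2, 4, 7];  Q = [1, 2, 4] / [3, 5, 6]
  Insert 5 (step 7): P = [1, 3, 5] / [2, 4, 6] / [7];  Q = [1, 2, 4] / [3, 5, 6] / [7]
  Insert 8 (step 8): P = [1, 3, 5, 8] / [2, 4, 6] / [7];  Q = [1, 2, 4, 8] / [3, 5, 6] / [7]
Final shape: (4, 3, 1).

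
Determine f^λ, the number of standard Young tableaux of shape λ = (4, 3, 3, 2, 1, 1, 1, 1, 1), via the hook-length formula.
# SYT of shape (4, 3, 3, 2, 1, 1, 1, 1, 1) = 680680

Hook-length formula: f^λ = n! / Π hook(c), product over all cells c of the Young diagram. For λ = (4, 3, 3, 2, 1, 1, 1, 1, 1), n = 17 boxes. Hook lengths by row (left-to-right, top-to-bottom): [12, 6, 4, 1]; [10, 4, 2]; [9, 3, 1]; [7, 1]; [5]; [4]; [3]; [2]; [1]. Product of hooks = 522547200. So f^λ = 17! / 522547200 = 355687428096000 / 522547200 = 680680.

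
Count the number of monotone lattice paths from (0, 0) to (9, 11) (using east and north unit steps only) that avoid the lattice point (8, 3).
Number of paths = 166475

Total paths from (0, 0) to (9, 11): C(20, 9) = 167960. Paths through (8, 3): (paths (0, 0) → (8, 3)) × (paths (8, 3) → (9, 11)) = C(11, 8) · C(9, 1) = 165 · 9 = 1485. Avoidance count = 167960 − 1485 = 166475.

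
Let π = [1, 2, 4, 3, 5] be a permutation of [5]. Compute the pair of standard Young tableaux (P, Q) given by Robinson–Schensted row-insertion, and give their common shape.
P = [1, 2, 3, 5] / [4];  Q = [1, 2, 3, 5] / [4];  common shape = (4, 1)

Row-insert the values π_1, π_2, … into P one at a time, bumping the leftmost entry strictly greater than the inserted value down to the next row. The recording tableau Q records, in position (i, j), the step at which that cell was added to P.
  Insert 1 (step 1): P = [1];  Q = [1]
  Insert 2 (step 2): P = [1, 2];  Q = [1, 2]
  Insert 4 (step 3): P = [1, 2, 4];  Q = [1, 2, 3]
  Insert 3 (step 4): P = [1, 2, 3] / [4];  Q = [1, 2, 3] / [4]
  Insert 5 (step 5): P = [1, 2, 3, 5] / [4];  Q = [1, 2, 3, 5] / [4]
Final shape: (4, 1).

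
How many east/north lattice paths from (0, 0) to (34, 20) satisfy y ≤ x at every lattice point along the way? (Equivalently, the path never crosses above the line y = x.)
Number of paths = 137737442716965

By the reflection principle (André's argument), the number of monotone paths to (34, 20) with n ≤ m that never go above y = x is C(54, 34) − C(54, 35) = 321387366339585 − 183649923622620 = 137737442716965.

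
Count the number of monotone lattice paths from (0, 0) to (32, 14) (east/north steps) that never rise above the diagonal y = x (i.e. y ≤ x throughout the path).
Number of paths = 138111313215

By the reflection principle (André's argument), the number of monotone paths to (32, 14) with n ≤ m that never go above y = x is C(46, 32) − C(46, 33) = 239877544005 − 101766230790 = 138111313215.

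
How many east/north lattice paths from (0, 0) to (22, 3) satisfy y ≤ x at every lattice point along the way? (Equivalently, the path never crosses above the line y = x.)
Number of paths = 2000

By the reflection principle (André's argument), the number of monotone paths to (22, 3) with n ≤ m that never go above y = x is C(25, 22) − C(25, 23) = 2300 − 300 = 2000.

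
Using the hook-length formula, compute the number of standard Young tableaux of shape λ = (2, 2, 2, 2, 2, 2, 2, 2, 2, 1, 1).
# SYT of shape (2, 2, 2, 2, 2, 2, 2, 2, 2, 1, 1) = 41990

Hook-length formula: f^λ = n! / Π hook(c), product over all cells c of the Young diagram. For λ = (2, 2, 2, 2, 2, 2, 2, 2, 2, 1, 1), n = 20 boxes. Hook lengths by row (left-to-right, top-to-bottom): [12, 9]; [11, 8]; [10, 7]; [9, 6]; [8, 5]; [7, 4]; [6, 3]; [5, 2]; [4, 1]; [2]; [1]. Product of hooks = 57940033536000. So f^λ = 20! / 57940033536000 = 2432902008176640000 / 57940033536000 = 41990.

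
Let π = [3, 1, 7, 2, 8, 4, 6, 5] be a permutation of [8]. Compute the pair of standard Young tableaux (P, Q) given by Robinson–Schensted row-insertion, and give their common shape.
P = [1, 2, 4, 5] / [3, 6, 8] / [7];  Q = [1, 3, 5, 7] / [2, 4, 6] / [8];  common shape = (4, 3, 1)

Row-insert the values π_1, π_2, … into P one at a time, bumping the leftmost entry strictly greater than the inserted value down to the next row. The recording tableau Q records, in position (i, j), the step at which that cell was added to P.
  Insert 3 (step 1): P = [3];  Q = [1]
  Insert 1 (step 2): P = [1] / [3];  Q = [1] / [2]
  Insert 7 (step 3): P = [1, 7] / [3];  Q = [1, 3] / [2]
  Insert 2 (step 4): P = [1, 2] / [3, 7];  Q = [1, 3] / [2, 4]
  Insert 8 (step 5): P = [1, 2, 8] / [3, 7];  Q = [1, 3, 5] / [2, 4]
  Insert 4 (step 6): P = [1, 2, 4] / [3, 7, 8];  Q = [1, 3, 5] / [2, 4, 6]
  Insert 6 (step 7): P = [1, 2, 4, 6] / [3, 7, 8];  Q = [1, 3, 5, 7] / [2, 4, 6]
  Insert 5 (step 8): P = [1, 2, 4, 5] / [3, 6, 8] / [7];  Q = [1, 3, 5, 7] / [2, 4, 6] / [8]
Final shape: (4, 3, 1).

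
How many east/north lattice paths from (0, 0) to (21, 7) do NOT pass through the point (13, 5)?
Number of paths = 798480

Total paths from (0, 0) to (21, 7): C(28, 21) = 1184040. Paths through (13, 5): (paths (0, 0) → (13, 5)) × (paths (13, 5) → (21, 7)) = C(18, 13) · C(10, 8) = 8568 · 45 = 385560. Avoidance count = 1184040 − 385560 = 798480.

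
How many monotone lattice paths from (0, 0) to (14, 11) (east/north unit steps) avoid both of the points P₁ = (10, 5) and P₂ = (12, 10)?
Number of paths = 2076021

Inclusion–exclusion. Total paths: C(25, 14) = 4457400. Through P₁: C(15, 10)·C(10, 4) = 630630. Through P₂: C(22, 12)·C(3, 2) = 1939938. Since P₁ is strictly southwest of P₂, a monotone path through both must visit P₁ then P₂; paths through both = C(15, 10)·C(7, 2)·C(3, 2) = 189189. Avoid both = 4457400 − 630630 − 1939938 + 189189 = 2076021.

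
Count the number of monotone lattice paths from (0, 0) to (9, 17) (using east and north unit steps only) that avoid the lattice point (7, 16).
Number of paths = 2389079

Total paths from (0, 0) to (9, 17): C(26, 9) = 3124550. Paths through (7, 16): (paths (0, 0) → (7, 16)) × (paths (7, 16) → (9, 17)) = C(23, 7) · C(3, 2) = 245157 · 3 = 735471. Avoidance count = 3124550 − 735471 = 2389079.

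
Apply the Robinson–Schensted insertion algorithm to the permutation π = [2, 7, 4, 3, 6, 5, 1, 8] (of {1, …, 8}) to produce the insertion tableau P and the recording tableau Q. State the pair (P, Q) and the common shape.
P = [1, 3, 5, 8] / [2, 6] / [4] / [7];  Q = [1, 2, 5, 8] / [3, 6] / [4] / [7];  common shape = (4, 2, 1, 1)

Row-insert the values π_1, π_2, … into P one at a time, bumping the leftmost entry strictly greater than the inserted value down to the next row. The recording tableau Q records, in position (i, j), the step at which that cell was added to P.
  Insert 2 (step 1): P = [2];  Q = [1]
  Insert 7 (step 2): P = [2, 7];  Q = [1, 2]
  Insert 4 (step 3): P = [2, 4] / [7];  Q = [1, 2] / [3]
  Insert 3 (step 4): P = [2, 3] / [4] / [7];  Q = [1, 2] / [3] / [4]
  Insert 6 (step 5): P = [2, 3, 6] / [4] / [7];  Q = [1, 2, 5] / [3] / [4]
  Insert 5 (step 6): P = [2, 3, 5] / [4, 6] / [7];  Q = [1, 2, 5] / [3, 6] / [4]
  Insert 1 (step 7): P = [1, 3, 5] / [2, 6] / [4] / [7];  Q = [1, 2, 5] / [3, 6] / [4] / [7]
  Insert 8 (step 8): P = [1, 3, 5, 8] / [2, 6] / [4] / [7];  Q = [1, 2, 5, 8] / [3, 6] / [4] / [7]
Final shape: (4, 2, 1, 1).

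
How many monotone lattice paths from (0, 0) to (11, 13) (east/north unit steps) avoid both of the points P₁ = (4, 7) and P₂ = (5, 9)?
Number of paths = 1717344

Inclusion–exclusion. Total paths: C(24, 11) = 2496144. Through P₁: C(11, 4)·C(13, 7) = 566280. Through P₂: C(14, 5)·C(10, 6) = 420420. Since P₁ is strictly southwest of P₂, a monotone path through both must visit P₁ then P₂; paths through both = C(11, 4)·C(3, 1)·C(10, 6) = 207900. Avoid both = 2496144 − 566280 − 420420 + 207900 = 1717344.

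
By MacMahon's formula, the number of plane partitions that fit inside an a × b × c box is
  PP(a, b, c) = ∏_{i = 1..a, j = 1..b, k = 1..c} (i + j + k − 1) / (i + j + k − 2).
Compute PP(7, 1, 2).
PP(7, 1, 2) = 36

Evaluate the triple product over i = 1..7, j = 1..1, k = 1..2. The factors are (2/1) · (3/2) · (3/2) · (4/3) · (4/3) · (5/4) · (5/4) · (6/5) · … (14 factors total). The numerators and denominators telescope so the product is an integer; carrying out the multiplication exactly gives PP(7, 1, 2) = 36.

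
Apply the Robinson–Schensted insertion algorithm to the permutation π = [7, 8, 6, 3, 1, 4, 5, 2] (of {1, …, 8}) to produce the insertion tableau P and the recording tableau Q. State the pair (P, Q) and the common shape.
P = [1, 2, 5] / [3, 4] / [6, 8] / [7];  Q = [1, 2, 7] / [3, 6] / [4, 8] / [5];  common shape = (3, 2, 2, 1)

Row-insert the values π_1, π_2, … into P one at a time, bumping the leftmost entry strictly greater than the inserted value down to the next row. The recording tableau Q records, in position (i, j), the step at which that cell was added to P.
  Insert 7 (step 1): P = [7];  Q = [1]
  Insert 8 (step 2): P = [7, 8];  Q = [1, 2]
  Insert 6 (step 3): P = [6, 8] / [7];  Q = [1, 2] / [3]
  Insert 3 (step 4): P = [3, 8] / [6] / [7];  Q = [1, 2] / [3] / [4]
  Insert 1 (step 5): P = [1, 8] / [3] / [6] / [7];  Q = [1, 2] / [3] / [4] / [5]
  Insert 4 (step 6): P = [1, 4] / [3, 8] / [6] / [7];  Q = [1, 2] / [3, 6] / [4] / [5]
  Insert 5 (step 7): P = [1, 4, 5] / [3, 8] / [6] / [7];  Q = [1, 2, 7] / [3, 6] / [4] / [5]
  Insert 2 (step 8): P = [1, 2, 5] / [3, 4] / [6, 8] / [7];  Q = [1, 2, 7] / [3, 6] / [4, 8] / [5]
Final shape: (3, 2, 2, 1).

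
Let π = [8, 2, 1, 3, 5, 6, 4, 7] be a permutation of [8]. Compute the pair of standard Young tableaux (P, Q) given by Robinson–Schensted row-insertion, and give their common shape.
P = [1, 3, 4, 6, 7] / [2, 5] / [8];  Q = [1, 4, 5, 6, 8] / [2, 7] / [3];  common shape = (5, 2, 1)

Row-insert the values π_1, π_2, … into P one at a time, bumping the leftmost entry strictly greater than the inserted value down to the next row. The recording tableau Q records, in position (i, j), the step at which that cell was added to P.
  Insert 8 (step 1): P = [8];  Q = [1]
  Insert 2 (step 2): P = [2] / [8];  Q = [1] / [2]
  Insert 1 (step 3): P = [1] / [2] / [8];  Q = [1] / [2] / [3]
  Insert 3 (step 4): P = [1, 3] / [2] / [8];  Q = [1, 4] / [2] / [3]
  Insert 5 (step 5): P = [1, 3, 5] / [2] / [8];  Q = [1, 4, 5] / [2] / [3]
  Insert 6 (step 6): P = [1, 3, 5, 6] / [2] / [8];  Q = [1, 4, 5, 6] / [2] / [3]
  Insert 4 (step 7): P = [1, 3, 4, 6] / [2, 5] / [8];  Q = [1, 4, 5, 6] / [2, 7] / [3]
  Insert 7 (step 8): P = [1, 3, 4, 6, 7] / [2, 5] / [8];  Q = [1, 4, 5, 6, 8] / [2, 7] / [3]
Final shape: (5, 2, 1).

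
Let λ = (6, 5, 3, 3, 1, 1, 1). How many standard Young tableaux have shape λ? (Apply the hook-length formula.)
# SYT of shape (6, 5, 3, 3, 1, 1, 1) = 166280400

Hook-length formula: f^λ = n! / Π hook(c), product over all cells c of the Young diagram. For λ = (6, 5, 3, 3, 1, 1, 1), n = 20 boxes. Hook lengths by row (left-to-right, top-to-bottom): [12, 8, 7, 4, 3, 1]; [10, 6, 5, 2, 1]; [7, 3, 2]; [6, 2, 1]; [3]; [2]; [1]. Product of hooks = 14631321600. So f^λ = 20! / 14631321600 = 2432902008176640000 / 14631321600 = 166280400.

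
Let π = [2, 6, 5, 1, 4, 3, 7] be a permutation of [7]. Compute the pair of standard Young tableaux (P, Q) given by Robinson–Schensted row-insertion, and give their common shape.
P = [1, 3, 7] / [2, 4] / [5] / [6];  Q = [1, 2, 7] / [3, 5] / [4] / [6];  common shape = (3, 2, 1, 1)

Row-insert the values π_1, π_2, … into P one at a time, bumping the leftmost entry strictly greater than the inserted value down to the next row. The recording tableau Q records, in position (i, j), the step at which that cell was added to P.
  Insert 2 (step 1): P = [2];  Q = [1]
  Insert 6 (step 2): P = [2, 6];  Q = [1, 2]
  Insert 5 (step 3): P = [2, 5] / [6];  Q = [1, 2] / [3]
  Insert 1 (step 4): P = [1, 5] / [2] / [6];  Q = [1, 2] / [3] / [4]
  Insert 4 (step 5): P = [1, 4] / [2, 5] / [6];  Q = [1, 2] / [3, 5] / [4]
  Insert 3 (step 6): P = [1, 3] / [2, 4] / [5] / [6];  Q = [1, 2] / [3, 5] / [4] / [6]
  Insert 7 (step 7): P = [1, 3, 7] / [2, 4] / [5] / [6];  Q = [1, 2, 7] / [3, 5] / [4] / [6]
Final shape: (3, 2, 1, 1).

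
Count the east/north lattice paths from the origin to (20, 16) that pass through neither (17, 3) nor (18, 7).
Number of paths = 7281108710

Inclusion–exclusion. Total paths: C(36, 20) = 7307872110. Through P₁: C(20, 17)·C(16, 3) = 638400. Through P₂: C(25, 18)·C(11, 2) = 26438500. Since P₁ is strictly southwest of P₂, a monotone path through both must visit P₁ then P₂; paths through both = C(20, 17)·C(5, 1)·C(11, 2) = 313500. Avoid both = 7307872110 − 638400 − 26438500 + 313500 = 7281108710.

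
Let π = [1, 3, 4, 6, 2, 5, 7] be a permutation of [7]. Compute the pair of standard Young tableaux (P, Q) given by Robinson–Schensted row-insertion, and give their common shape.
P = [1, 2, 4, 5, 7] / [3, 6];  Q = [1, 2, 3, 4, 7] / [5, 6];  common shape = (5, 2)

Row-insert the values π_1, π_2, … into P one at a time, bumping the leftmost entry strictly greater than the inserted value down to the next row. The recording tableau Q records, in position (i, j), the step at which that cell was added to P.
  Insert 1 (step 1): P = [1];  Q = [1]
  Insert 3 (step 2): P = [1, 3];  Q = [1, 2]
  Insert 4 (step 3): P = [1, 3, 4];  Q = [1, 2, 3]
  Insert 6 (step 4): P = [1, 3, 4, 6];  Q = [1, 2, 3, 4]
  Insert 2 (step 5): P = [1, 2, 4, 6] / [3];  Q = [1, 2, 3, 4] / [5]
  Insert 5 (step 6): P = [1, 2, 4, 5] / [3, 6];  Q = [1, 2, 3, 4] / [5, 6]
  Insert 7 (step 7): P = [1, 2, 4, 5, 7] / [3, 6];  Q = [1, 2, 3, 4, 7] / [5, 6]
Final shape: (5, 2).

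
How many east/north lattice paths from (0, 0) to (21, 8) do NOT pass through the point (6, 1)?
Number of paths = 3098337

Total paths from (0, 0) to (21, 8): C(29, 21) = 4292145. Paths through (6, 1): (paths (0, 0) → (6, 1)) × (paths (6, 1) → (21, 8)) = C(7, 6) · C(22, 15) = 7 · 170544 = 1193808. Avoidance count = 4292145 − 1193808 = 3098337.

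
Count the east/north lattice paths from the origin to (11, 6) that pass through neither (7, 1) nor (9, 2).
Number of paths = 10903

Inclusion–exclusion. Total paths: C(17, 11) = 12376. Through P₁: C(8, 7)·C(9, 4) = 1008. Through P₂: C(11, 9)·C(6, 2) = 825. Since P₁ is strictly southwest of P₂, a monotone path through both must visit P₁ then P₂; paths through both = C(8, 7)·C(3, 2)·C(6, 2) = 360. Avoid both = 12376 − 1008 − 825 + 360 = 10903.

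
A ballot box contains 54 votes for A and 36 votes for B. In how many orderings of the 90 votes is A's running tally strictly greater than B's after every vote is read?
Strict-lead orderings = 3460290934255916316653724

Total orderings of the 90 votes with 54 for A: C(90, 54) = 17301454671279581583268620. By the Bertrand ballot formula (Cycle Lemma / reflection principle), the number of orderings in which A is strictly ahead of B throughout is (p − q)/(p + q) · C(p + q, p) = (54 − 36)/(54 + 36) · 17301454671279581583268620 = 3460290934255916316653724.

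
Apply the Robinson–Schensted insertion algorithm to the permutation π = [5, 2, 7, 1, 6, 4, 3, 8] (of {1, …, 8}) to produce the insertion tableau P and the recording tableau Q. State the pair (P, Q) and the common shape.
P = [1, 3, 8] / [2, 4] / [5, 6] / [7];  Q = [1, 3, 8] / [2, 5] / [4, 6] / [7];  common shape = (3, 2, 2, 1)

Row-insert the values π_1, π_2, … into P one at a time, bumping the leftmost entry strictly greater than the inserted value down to the next row. The recording tableau Q records, in position (i, j), the step at which that cell was added to P.
  Insert 5 (step 1): P = [5];  Q = [1]
  Insert 2 (step 2): P = [2] / [5];  Q = [1] / [2]
  Insert 7 (step 3): P = [2, 7] / [5];  Q = [1, 3] / [2]
  Insert 1 (step 4): P = [1, 7] / [2] / [5];  Q = [1, 3] / [2] / [4]
  Insert 6 (step 5): P = [1, 6] / [2, 7] / [5];  Q = [1, 3] / [2, 5] / [4]
  Insert 4 (step 6): P = [1, 4] / [2, 6] / [5, 7];  Q = [1, 3] / [2, 5] / [4, 6]
  Insert 3 (step 7): P = [1, 3] / [2, 4] / [5, 6] / [7];  Q = [1, 3] / [2, 5] / [4, 6] / [7]
  Insert 8 (step 8): P = [1, 3, 8] / [2, 4] / [5, 6] / [7];  Q = [1, 3, 8] / [2, 5] / [4, 6] / [7]
Final shape: (3, 2, 2, 1).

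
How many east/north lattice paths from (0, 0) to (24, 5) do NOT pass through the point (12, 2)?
Number of paths = 77350

Total paths from (0, 0) to (24, 5): C(29, 24) = 118755. Paths through (12, 2): (paths (0, 0) → (12, 2)) × (paths (12, 2) → (24, 5)) = C(14, 12) · C(15, 12) = 91 · 455 = 41405. Avoidance count = 118755 − 41405 = 77350.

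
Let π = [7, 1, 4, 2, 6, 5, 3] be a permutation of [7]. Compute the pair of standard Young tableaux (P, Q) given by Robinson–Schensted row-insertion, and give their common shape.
P = [1, 2, 3] / [4, 5] / [6] / [7];  Q = [1, 3, 5] / [2, 6] / [4] / [7];  common shape = (3, 2, 1, 1)

Row-insert the values π_1, π_2, … into P one at a time, bumping the leftmost entry strictly greater than the inserted value down to the next row. The recording tableau Q records, in position (i, j), the step at which that cell was added to P.
  Insert 7 (step 1): P = [7];  Q = [1]
  Insert 1 (step 2): P = [1] / [7];  Q = [1] / [2]
  Insert 4 (step 3): P = [1, 4] / [7];  Q = [1, 3] / [2]
  Insert 2 (step 4): P = [1, 2] / [4] / [7];  Q = [1, 3] / [2] / [4]
  Insert 6 (step 5): P = [1, 2, 6] / [4] / [7];  Q = [1, 3, 5] / [2] / [4]
  Insert 5 (step 6): P = [1, 2, 5] / [4, 6] / [7];  Q = [1, 3, 5] / [2, 6] / [4]
  Insert 3 (step 7): P = [1, 2, 3] / [4, 5] / [6] / [7];  Q = [1, 3, 5] / [2, 6] / [4] / [7]
Final shape: (3, 2, 1, 1).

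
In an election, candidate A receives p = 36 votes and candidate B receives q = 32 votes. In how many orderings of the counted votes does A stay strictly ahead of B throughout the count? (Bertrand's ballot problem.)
Strict-lead orderings = 1490397410607839734

Total orderings of the 68 votes with 36 for A: C(68, 36) = 25336755980333275478. By the Bertrand ballot formula (Cycle Lemma / reflection principle), the number of orderings in which A is strictly ahead of B throughout is (p − q)/(p + q) · C(p + q, p) = (36 − 32)/(36 + 32) · 25336755980333275478 = 1490397410607839734.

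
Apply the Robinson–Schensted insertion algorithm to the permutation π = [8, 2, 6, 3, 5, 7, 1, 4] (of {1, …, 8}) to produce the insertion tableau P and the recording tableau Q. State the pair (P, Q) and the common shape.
P = [1, 3, 4, 7] / [2, 5] / [6] / [8];  Q = [1, 3, 5, 6] / [2, 8] / [4] / [7];  common shape = (4, 2, 1, 1)

Row-insert the values π_1, π_2, … into P one at a time, bumping the leftmost entry strictly greater than the inserted value down to the next row. The recording tableau Q records, in position (i, j), the step at which that cell was added to P.
  Insert 8 (step 1): P = [8];  Q = [1]
  Insert 2 (step 2): P = [2] / [8];  Q = [1] / [2]
  Insert 6 (step 3): P = [2, 6] / [8];  Q = [1, 3] / [2]
  Insert 3 (step 4): P = [2, 3] / [6] / [8];  Q = [1, 3] / [2] / [4]
  Insert 5 (step 5): P = [2, 3, 5] / [6] / [8];  Q = [1, 3, 5] / [2] / [4]
  Insert 7 (step 6): P = [2, 3, 5, 7] / [6] / [8];  Q = [1, 3, 5, 6] / [2] / [4]
  Insert 1 (step 7): P = [1, 3, 5, 7] / [2] / [6] / [8];  Q = [1, 3, 5, 6] / [2] / [4] / [7]
  Insert 4 (step 8): P = [1, 3, 4, 7] / [2, 5] / [6] / [8];  Q = [1, 3, 5, 6] / [2, 8] / [4] / [7]
Final shape: (4, 2, 1, 1).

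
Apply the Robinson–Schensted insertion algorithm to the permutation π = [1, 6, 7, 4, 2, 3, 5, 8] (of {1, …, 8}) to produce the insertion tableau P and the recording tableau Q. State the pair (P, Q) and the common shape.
P = [1, 2, 3, 5, 8] / [4, 7] / [6];  Q = [1, 2, 3, 7, 8] / [4, 6] / [5];  common shape = (5, 2, 1)

Row-insert the values π_1, π_2, … into P one at a time, bumping the leftmost entry strictly greater than the inserted value down to the next row. The recording tableau Q records, in position (i, j), the step at which that cell was added to P.
  Insert 1 (step 1): P = [1];  Q = [1]
  Insert 6 (step 2): P = [1, 6];  Q = [1, 2]
  Insert 7 (step 3): P = [1, 6, 7];  Q = [1, 2, 3]
  Insert 4 (step 4): P = [1, 4, 7] / [6];  Q = [1, 2, 3] / [4]
  Insert 2 (step 5): P = [1, 2, 7] / [4] / [6];  Q = [1, 2, 3] / [4] / [5]
  Insert 3 (step 6): P = [1, 2, 3] / [4, 7] / [6];  Q = [1, 2, 3] / [4, 6] / [5]
  Insert 5 (step 7): P = [1, 2, 3, 5] / [4, 7] / [6];  Q = [1, 2, 3, 7] / [4, 6] / [5]
  Insert 8 (step 8): P = [1, 2, 3, 5, 8] / [4, 7] / [6];  Q = [1, 2, 3, 7, 8] / [4, 6] / [5]
Final shape: (5, 2, 1).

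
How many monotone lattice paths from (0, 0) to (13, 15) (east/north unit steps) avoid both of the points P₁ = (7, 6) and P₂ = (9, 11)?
Number of paths = 19618900

Inclusion–exclusion. Total paths: C(28, 13) = 37442160. Through P₁: C(13, 7)·C(15, 6) = 8588580. Through P₂: C(20, 9)·C(8, 4) = 11757200. Since P₁ is strictly southwest of P₂, a monotone path through both must visit P₁ then P₂; paths through both = C(13, 7)·C(7, 2)·C(8, 4) = 2522520. Avoid both = 37442160 − 8588580 − 11757200 + 2522520 = 19618900.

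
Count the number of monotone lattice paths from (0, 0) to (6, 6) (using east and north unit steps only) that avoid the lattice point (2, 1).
Number of paths = 546

Total paths from (0, 0) to (6, 6): C(12, 6) = 924. Paths through (2, 1): (paths (0, 0) → (2, 1)) × (paths (2, 1) → (6, 6)) = C(3, 2) · C(9, 4) = 3 · 126 = 378. Avoidance count = 924 − 378 = 546.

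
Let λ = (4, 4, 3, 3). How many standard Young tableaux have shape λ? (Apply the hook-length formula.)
# SYT of shape (4, 4, 3, 3) = 12012

Hook-length formula: f^λ = n! / Π hook(c), product over all cells c of the Young diagram. For λ = (4, 4, 3, 3), n = 14 boxes. Hook lengths by row (left-to-right, top-to-bottom): [7, 6, 5, 2]; [6, 5, 4, 1]; [4, 3, 2]; [3, 2, 1]. Product of hooks = 7257600. So f^λ = 14! / 7257600 = 87178291200 / 7257600 = 12012.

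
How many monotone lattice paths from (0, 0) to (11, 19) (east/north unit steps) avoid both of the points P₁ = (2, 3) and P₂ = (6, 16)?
Number of paths = 31352022

Inclusion–exclusion. Total paths: C(30, 11) = 54627300. Through P₁: C(5, 2)·C(25, 9) = 20429750. Through P₂: C(22, 6)·C(8, 5) = 4178328. Since P₁ is strictly southwest of P₂, a monotone path through both must visit P₁ then P₂; paths through both = C(5, 2)·C(17, 4)·C(8, 5) = 1332800. Avoid both = 54627300 − 20429750 − 4178328 + 1332800 = 31352022.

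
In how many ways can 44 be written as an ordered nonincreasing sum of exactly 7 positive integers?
p(44, 7 parts) = 4526

Partitions of n into exactly k parts are in bijection with partitions of n − k into at most k parts (subtract 1 from each part). So p(44, exactly 7) = p(37, parts ≤ 7). Computing via the recurrence p(m, j) = p(m, j−1) + p(m−j, j) gives 4526.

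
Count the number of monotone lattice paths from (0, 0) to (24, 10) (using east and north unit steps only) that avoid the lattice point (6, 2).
Number of paths = 87384440

Total paths from (0, 0) to (24, 10): C(34, 24) = 131128140. Paths through (6, 2): (paths (0, 0) → (6, 2)) × (paths (6, 2) → (24, 10)) = C(8, 6) · C(26, 18) = 28 · 1562275 = 43743700. Avoidance count = 131128140 − 43743700 = 87384440.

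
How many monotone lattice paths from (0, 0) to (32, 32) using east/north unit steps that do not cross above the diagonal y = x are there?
C_32 = 55534064877048198

These NE paths below the diagonal are counted by the Catalan number C_n = (1/(n + 1)) · C(2n, n). For n = 32: C_32 = (1/33) · C(64, 32) = 1832624140942590534/33 = 55534064877048198.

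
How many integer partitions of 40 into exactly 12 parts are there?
p(40, 12 parts) = 3036

Partitions of n into exactly k parts are in bijection with partitions of n − k into at most k parts (subtract 1 from each part). So p(40, exactly 12) = p(28, parts ≤ 12). Computing via the recurrence p(m, j) = p(m, j−1) + p(m−j, j) gives 3036.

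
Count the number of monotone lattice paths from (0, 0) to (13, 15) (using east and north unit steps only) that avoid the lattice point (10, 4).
Number of paths = 37077796

Total paths from (0, 0) to (13, 15): C(28, 13) = 37442160. Paths through (10, 4): (paths (0, 0) → (10, 4)) × (paths (10, 4) → (13, 15)) = C(14, 10) · C(14, 3) = 1001 · 364 = 364364. Avoidance count = 37442160 − 364364 = 37077796.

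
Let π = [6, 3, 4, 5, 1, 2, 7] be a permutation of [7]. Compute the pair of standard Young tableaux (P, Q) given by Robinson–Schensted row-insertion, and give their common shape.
P = [1, 2, 5, 7] / [3, 4] / [6];  Q = [1, 3, 4, 7] / [2, 6] / [5];  common shape = (4, 2, 1)

Row-insert the values π_1, π_2, … into P one at a time, bumping the leftmost entry strictly greater than the inserted value down to the next row. The recording tableau Q records, in position (i, j), the step at which that cell was added to P.
  Insert 6 (step 1): P = [6];  Q = [1]
  Insert 3 (step 2): P = [3] / [6];  Q = [1] / [2]
  Insert 4 (step 3): P = [3, 4] / [6];  Q = [1, 3] / [2]
  Insert 5 (step 4): P = [3, 4, 5] / [6];  Q = [1, 3, 4] / [2]
  Insert 1 (step 5): P = [1, 4, 5] / [3] / [6];  Q = [1, 3, 4] / [2] / [5]
  Insert 2 (step 6): P = [1, 2, 5] / [3, 4] / [6];  Q = [1, 3, 4] / [2, 6] / [5]
  Insert 7 (step 7): P = [1, 2, 5, 7] / [3, 4] / [6];  Q = [1, 3, 4, 7] / [2, 6] / [5]
Final shape: (4, 2, 1).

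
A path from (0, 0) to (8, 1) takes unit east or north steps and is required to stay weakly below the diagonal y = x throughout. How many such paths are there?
Number of paths = 8

By the reflection principle (André's argument), the number of monotone paths to (8, 1) with n ≤ m that never go above y = x is C(9, 8) − C(9, 9) = 9 − 1 = 8.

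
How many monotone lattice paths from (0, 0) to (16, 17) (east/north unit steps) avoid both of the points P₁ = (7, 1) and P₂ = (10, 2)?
Number of paths = 1148614334

Inclusion–exclusion. Total paths: C(33, 16) = 1166803110. Through P₁: C(8, 7)·C(25, 9) = 16343800. Through P₂: C(12, 10)·C(21, 6) = 3581424. Since P₁ is strictly southwest of P₂, a monotone path through both must visit P₁ then P₂; paths through both = C(8, 7)·C(4, 3)·C(21, 6) = 1736448. Avoid both = 1166803110 − 16343800 − 3581424 + 1736448 = 1148614334.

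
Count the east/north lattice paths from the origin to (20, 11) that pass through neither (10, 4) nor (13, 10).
Number of paths = 56725011

Inclusion–exclusion. Total paths: C(31, 20) = 84672315. Through P₁: C(14, 10)·C(17, 10) = 19467448. Through P₂: C(23, 13)·C(8, 7) = 9152528. Since P₁ is strictly southwest of P₂, a monotone path through both must visit P₁ then P₂; paths through both = C(14, 10)·C(9, 3)·C(8, 7) = 672672. Avoid both = 84672315 − 19467448 − 9152528 + 672672 = 56725011.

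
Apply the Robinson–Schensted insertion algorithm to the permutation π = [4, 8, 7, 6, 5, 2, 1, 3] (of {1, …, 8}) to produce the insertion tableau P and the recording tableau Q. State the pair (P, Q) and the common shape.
P = [1, 3] / [2, 5] / [4] / [6] / [7] / [8];  Q = [1, 2] / [3, 8] / [4] / [5] / [6] / [7];  common shape = (2, 2, 1, 1, 1, 1)

Row-insert the values π_1, π_2, … into P one at a time, bumping the leftmost entry strictly greater than the inserted value down to the next row. The recording tableau Q records, in position (i, j), the step at which that cell was added to P.
  Insert 4 (step 1): P = [4];  Q = [1]
  Insert 8 (step 2): P = [4, 8];  Q = [1, 2]
  Insert 7 (step 3): P = [4, 7] / [8];  Q = [1, 2] / [3]
  Insert 6 (step 4): P = [4, 6] / [7] / [8];  Q = [1, 2] / [3] / [4]
  Insert 5 (step 5): P = [4, 5] / [6] / [7] / [8];  Q = [1, 2] / [3] / [4] / [5]
  Insert 2 (step 6): P = [2, 5] / [4] / [6] / [7] / [8];  Q = [1, 2] / [3] / [4] / [5] / [6]
  Insert 1 (step 7): P = [1, 5] / [2] / [4] / [6] / [7] / [8];  Q = [1, 2] / [3] / [4] / [5] / [6] / [7]
  Insert 3 (step 8): P = [1, 3] / [2, 5] / [4] / [6] / [7] / [8];  Q = [1, 2] / [3, 8] / [4] / [5] / [6] / [7]
Final shape: (2, 2, 1, 1, 1, 1).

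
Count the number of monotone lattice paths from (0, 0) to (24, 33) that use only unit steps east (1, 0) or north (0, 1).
Number of paths = 7522327487513475

A monotone lattice path from (0, 0) to (24, 33) consists of 24 east steps and 33 north steps in some order, so it is determined by which 24 of the 57 steps are east. The count is C(57, 24) = 7522327487513475.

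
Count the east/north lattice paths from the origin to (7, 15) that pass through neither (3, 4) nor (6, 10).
Number of paths = 92361

Inclusion–exclusion. Total paths: C(22, 7) = 170544. Through P₁: C(7, 3)·C(15, 4) = 47775. Through P₂: C(16, 6)·C(6, 1) = 48048. Since P₁ is strictly southwest of P₂, a monotone path through both must visit P₁ then P₂; paths through both = C(7, 3)·C(9, 3)·C(6, 1) = 17640. Avoid both = 170544 − 47775 − 48048 + 17640 = 92361.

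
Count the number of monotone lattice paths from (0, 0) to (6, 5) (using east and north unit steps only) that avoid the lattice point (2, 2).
Number of paths = 252

Total paths from (0, 0) to (6, 5): C(11, 6) = 462. Paths through (2, 2): (paths (0, 0) → (2, 2)) × (paths (2, 2) → (6, 5)) = C(4, 2) · C(7, 4) = 6 · 35 = 210. Avoidance count = 462 − 210 = 252.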